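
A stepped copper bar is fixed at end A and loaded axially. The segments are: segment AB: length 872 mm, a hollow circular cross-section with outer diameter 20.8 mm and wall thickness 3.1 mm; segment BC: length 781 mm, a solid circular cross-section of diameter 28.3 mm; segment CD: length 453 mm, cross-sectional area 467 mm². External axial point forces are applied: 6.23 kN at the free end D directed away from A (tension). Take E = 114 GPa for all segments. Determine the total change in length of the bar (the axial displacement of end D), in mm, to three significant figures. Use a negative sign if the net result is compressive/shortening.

0.397 mm

Internal axial forces (sectioning from the free end, tension +): N_CD = 6.23 kN, N_BC = 6.23 kN, N_AB = 6.23 kN.
A_AB = 172.4 mm².
A_BC = 629 mm².
δ_AB = 6230·872/(172.4·114000) = 0.2764 mm
δ_BC = 6230·781/(629·114000) = 0.06785 mm
δ_CD = 6230·453/(467·114000) = 0.05301 mm
δ = Σδ_i = 0.3973 mm.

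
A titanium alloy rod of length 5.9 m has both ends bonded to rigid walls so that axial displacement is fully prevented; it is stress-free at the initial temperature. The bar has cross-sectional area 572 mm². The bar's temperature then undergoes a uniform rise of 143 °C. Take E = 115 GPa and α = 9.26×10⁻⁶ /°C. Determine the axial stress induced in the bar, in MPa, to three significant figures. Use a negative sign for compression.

Free thermal expansion αLΔT = 9.26e-6 · 5900 · 143 = 7.813 mm.
The walls impose strain ε = −(7.813)/5900 = -1.3242e-03; σ = Eε = 115000 · -1.3242e-03 = -152.3 MPa.

-152 MPa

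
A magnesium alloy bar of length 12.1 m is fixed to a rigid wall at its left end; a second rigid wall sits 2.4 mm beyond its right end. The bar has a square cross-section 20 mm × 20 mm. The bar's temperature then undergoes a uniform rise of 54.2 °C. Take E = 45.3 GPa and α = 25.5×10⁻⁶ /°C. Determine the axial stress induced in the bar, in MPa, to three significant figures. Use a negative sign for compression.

-53.6 MPa

Free thermal expansion αLΔT = 25.5e-6 · 12100 · 54.2 = 16.72 mm.
The walls engage after the gap closes; constrained expansion = 16.72 − 2.4 = 14.32 mm.
The walls impose strain ε = −(14.32)/12100 = -1.1838e-03; σ = Eε = 45300 · -1.1838e-03 = -53.62 MPa.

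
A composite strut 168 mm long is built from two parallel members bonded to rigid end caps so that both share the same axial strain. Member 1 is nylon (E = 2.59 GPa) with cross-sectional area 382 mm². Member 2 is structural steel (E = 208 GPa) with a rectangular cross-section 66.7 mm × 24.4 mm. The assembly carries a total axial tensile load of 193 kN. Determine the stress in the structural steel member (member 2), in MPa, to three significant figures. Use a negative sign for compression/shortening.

A_2 = 1627 mm².
Equal strain + equilibrium ⇒ each member carries load in proportion to AE: A₁E₁ = 989400 N, A₂E₂ = 338500000 N, ΣAE = 339500000 N.
σ₂ = P·E₂/ΣAE = 193000·208000/339500000 = 118.2 MPa.

118 MPa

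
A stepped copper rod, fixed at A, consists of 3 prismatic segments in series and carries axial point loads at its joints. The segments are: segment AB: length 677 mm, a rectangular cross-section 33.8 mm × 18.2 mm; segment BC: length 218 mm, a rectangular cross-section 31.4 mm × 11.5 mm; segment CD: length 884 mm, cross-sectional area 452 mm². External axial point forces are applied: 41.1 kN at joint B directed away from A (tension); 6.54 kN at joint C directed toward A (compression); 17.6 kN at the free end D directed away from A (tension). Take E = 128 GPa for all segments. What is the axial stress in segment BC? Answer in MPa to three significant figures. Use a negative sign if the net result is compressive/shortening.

Internal axial forces (sectioning from the free end, tension +): N_CD = 17.6 kN, N_BC = 11.06 kN, N_AB = 52.16 kN.
A_BC = 361.1 mm².
σ_BC = N_BC/A_BC = 11060/361.1 = 30.63 MPa.

30.6 MPa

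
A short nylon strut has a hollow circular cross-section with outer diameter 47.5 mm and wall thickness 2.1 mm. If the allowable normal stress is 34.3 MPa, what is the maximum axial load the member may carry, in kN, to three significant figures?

10.3 kN

A = 299.5 mm².
P_max = σ_allow · A = 34.3 · 299.5 = 10270 N = 10.27 kN.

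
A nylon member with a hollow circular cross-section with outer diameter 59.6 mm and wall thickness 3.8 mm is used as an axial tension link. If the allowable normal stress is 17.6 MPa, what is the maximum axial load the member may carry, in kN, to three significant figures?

A = 666.1 mm².
P_max = σ_allow · A = 17.6 · 666.1 = 11720 N = 11.72 kN.

11.7 kN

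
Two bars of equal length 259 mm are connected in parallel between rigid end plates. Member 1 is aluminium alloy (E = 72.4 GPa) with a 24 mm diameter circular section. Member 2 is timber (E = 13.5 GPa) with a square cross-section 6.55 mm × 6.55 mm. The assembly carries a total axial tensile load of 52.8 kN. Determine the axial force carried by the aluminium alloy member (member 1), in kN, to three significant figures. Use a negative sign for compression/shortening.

A_1 = 452.4 mm².
A_2 = 42.9 mm².
Equal strain + equilibrium ⇒ each member carries load in proportion to AE: A₁E₁ = 32750000 N, A₂E₂ = 579200 N, ΣAE = 33330000 N.
F₁ = P·A₁E₁/ΣAE = 52800·32750000/33330000 = 51880 N.

51.9 kN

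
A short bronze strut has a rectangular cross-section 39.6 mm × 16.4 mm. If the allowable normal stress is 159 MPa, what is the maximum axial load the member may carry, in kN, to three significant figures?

A = 649.4 mm².
P_max = σ_allow · A = 159 · 649.4 = 103300 N = 103.3 kN.

103 kN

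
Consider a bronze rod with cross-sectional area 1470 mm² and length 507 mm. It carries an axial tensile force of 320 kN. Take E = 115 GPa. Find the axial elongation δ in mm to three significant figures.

0.960 mm

δ_mech = NL/(AE) = 320000·507/(1470·115000) = 0.9597 mm.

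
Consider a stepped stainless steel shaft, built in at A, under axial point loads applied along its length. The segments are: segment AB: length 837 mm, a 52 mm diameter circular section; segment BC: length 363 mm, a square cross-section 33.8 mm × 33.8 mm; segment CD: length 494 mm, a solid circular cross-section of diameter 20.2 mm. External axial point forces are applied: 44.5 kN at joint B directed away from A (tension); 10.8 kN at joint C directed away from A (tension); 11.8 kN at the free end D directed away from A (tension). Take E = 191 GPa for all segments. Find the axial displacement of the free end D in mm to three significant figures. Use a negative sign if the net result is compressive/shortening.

0.271 mm

Internal axial forces (sectioning from the free end, tension +): N_CD = 11.8 kN, N_BC = 22.6 kN, N_AB = 67.1 kN.
A_AB = 2124 mm².
A_BC = 1142 mm².
A_CD = 320.5 mm².
δ_AB = 67100·837/(2124·191000) = 0.1385 mm
δ_BC = 22600·363/(1142·191000) = 0.0376 mm
δ_CD = 11800·494/(320.5·191000) = 0.09523 mm
δ = Σδ_i = 0.2713 mm.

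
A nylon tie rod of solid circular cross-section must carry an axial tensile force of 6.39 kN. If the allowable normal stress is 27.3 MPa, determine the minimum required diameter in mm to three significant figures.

Required area A ≥ P/σ_allow = 6390/27.3 = 234.1 mm².
For a solid circular section, d ≥ √(4A/π) = 17.26 mm.

17.3 mm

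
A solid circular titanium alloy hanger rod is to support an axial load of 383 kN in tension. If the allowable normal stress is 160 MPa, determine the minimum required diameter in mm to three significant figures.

55.2 mm

Required area A ≥ P/σ_allow = 383000/160 = 2394 mm².
For a solid circular section, d ≥ √(4A/π) = 55.21 mm.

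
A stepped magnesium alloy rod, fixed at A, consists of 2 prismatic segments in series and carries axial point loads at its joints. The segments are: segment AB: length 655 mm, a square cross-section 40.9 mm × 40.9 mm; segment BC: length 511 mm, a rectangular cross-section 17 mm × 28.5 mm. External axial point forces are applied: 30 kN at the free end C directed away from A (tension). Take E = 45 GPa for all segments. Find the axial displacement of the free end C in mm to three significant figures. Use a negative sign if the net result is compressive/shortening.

Internal axial forces (sectioning from the free end, tension +): N_BC = 30 kN, N_AB = 30 kN.
A_AB = 1673 mm².
A_BC = 484.5 mm².
δ_AB = 30000·655/(1673·45000) = 0.261 mm
δ_BC = 30000·511/(484.5·45000) = 0.7031 mm
δ = Σδ_i = 0.9642 mm.

0.964 mm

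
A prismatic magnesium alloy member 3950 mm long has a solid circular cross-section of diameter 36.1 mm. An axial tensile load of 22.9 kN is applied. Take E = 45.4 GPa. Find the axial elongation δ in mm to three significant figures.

1.95 mm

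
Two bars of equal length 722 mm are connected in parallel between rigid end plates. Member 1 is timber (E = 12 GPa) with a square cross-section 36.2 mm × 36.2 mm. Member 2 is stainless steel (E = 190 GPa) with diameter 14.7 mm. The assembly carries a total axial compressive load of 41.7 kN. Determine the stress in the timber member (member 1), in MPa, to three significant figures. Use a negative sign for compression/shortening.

-10.4 MPa

A_1 = 1310 mm².
A_2 = 169.7 mm².
Equal strain + equilibrium ⇒ each member carries load in proportion to AE: A₁E₁ = 15730000 N, A₂E₂ = 32250000 N, ΣAE = 47970000 N.
σ₁ = P·E₁/ΣAE = -41700·12000/47970000 = -10.43 MPa.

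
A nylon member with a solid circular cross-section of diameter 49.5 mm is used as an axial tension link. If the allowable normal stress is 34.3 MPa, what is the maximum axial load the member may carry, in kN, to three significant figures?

A = 1924 mm².
P_max = σ_allow · A = 34.3 · 1924 = 66010 N = 66.01 kN.

66.0 kN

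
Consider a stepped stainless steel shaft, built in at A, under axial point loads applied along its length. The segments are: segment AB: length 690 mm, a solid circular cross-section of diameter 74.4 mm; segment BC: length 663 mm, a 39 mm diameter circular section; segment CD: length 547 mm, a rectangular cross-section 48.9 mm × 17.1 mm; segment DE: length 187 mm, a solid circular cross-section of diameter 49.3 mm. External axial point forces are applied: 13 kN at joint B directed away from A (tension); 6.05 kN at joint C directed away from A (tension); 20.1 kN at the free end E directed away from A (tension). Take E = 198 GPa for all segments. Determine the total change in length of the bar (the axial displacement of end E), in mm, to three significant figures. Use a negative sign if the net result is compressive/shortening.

Internal axial forces (sectioning from the free end, tension +): N_DE = 20.1 kN, N_CD = 20.1 kN, N_BC = 26.15 kN, N_AB = 39.15 kN.
A_AB = 4347 mm².
A_BC = 1195 mm².
A_CD = 836.2 mm².
A_DE = 1909 mm².
δ_AB = 39150·690/(4347·198000) = 0.03138 mm
δ_BC = 26150·663/(1195·198000) = 0.0733 mm
δ_CD = 20100·547/(836.2·198000) = 0.06641 mm
δ_DE = 20100·187/(1909·198000) = 0.009945 mm
δ = Σδ_i = 0.181 mm.

0.181 mm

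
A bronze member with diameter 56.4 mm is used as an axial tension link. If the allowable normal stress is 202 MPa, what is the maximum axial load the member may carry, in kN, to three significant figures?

A = 2498 mm².
P_max = σ_allow · A = 202 · 2498 = 504700 N = 504.7 kN.

505 kN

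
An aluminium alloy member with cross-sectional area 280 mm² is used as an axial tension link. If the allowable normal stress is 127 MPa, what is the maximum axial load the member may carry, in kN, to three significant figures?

P_max = σ_allow · A = 127 · 280 = 35560 N = 35.56 kN.

35.6 kN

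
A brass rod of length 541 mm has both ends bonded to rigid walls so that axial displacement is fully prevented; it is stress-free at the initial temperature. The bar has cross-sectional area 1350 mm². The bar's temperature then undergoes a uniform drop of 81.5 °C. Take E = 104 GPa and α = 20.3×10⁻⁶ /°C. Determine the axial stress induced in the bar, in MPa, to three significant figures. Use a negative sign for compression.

172 MPa

Free thermal expansion αLΔT = 20.3e-6 · 541 · -81.5 = -0.8951 mm.
The walls impose strain ε = −(-0.8951)/541 = 1.6544e-03; σ = Eε = 104000 · 1.6544e-03 = 172.1 MPa.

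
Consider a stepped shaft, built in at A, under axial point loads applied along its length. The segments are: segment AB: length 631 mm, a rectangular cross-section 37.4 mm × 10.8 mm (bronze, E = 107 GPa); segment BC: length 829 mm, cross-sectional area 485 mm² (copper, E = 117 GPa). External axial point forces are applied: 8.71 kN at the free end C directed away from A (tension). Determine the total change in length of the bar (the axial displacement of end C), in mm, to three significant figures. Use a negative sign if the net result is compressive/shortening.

0.254 mm

Internal axial forces (sectioning from the free end, tension +): N_BC = 8.71 kN, N_AB = 8.71 kN.
A_AB = 403.9 mm².
δ_AB = 8710·631/(403.9·107000) = 0.1272 mm
δ_BC = 8710·829/(485·117000) = 0.1272 mm
δ = Σδ_i = 0.2544 mm.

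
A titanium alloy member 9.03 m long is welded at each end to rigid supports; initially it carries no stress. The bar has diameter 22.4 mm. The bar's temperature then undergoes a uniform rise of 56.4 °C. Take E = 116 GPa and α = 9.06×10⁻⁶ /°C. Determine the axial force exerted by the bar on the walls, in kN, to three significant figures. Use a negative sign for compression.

-23.4 kN

Free thermal expansion αLΔT = 9.06e-6 · 9030 · 56.4 = 4.614 mm.
The walls impose strain ε = −(4.614)/9030 = -5.1098e-04; σ = Eε = 116000 · -5.1098e-04 = -59.27 MPa.
Wall reaction R = σ·A = -59.27·394.1 = -23360 N = -23.36 kN.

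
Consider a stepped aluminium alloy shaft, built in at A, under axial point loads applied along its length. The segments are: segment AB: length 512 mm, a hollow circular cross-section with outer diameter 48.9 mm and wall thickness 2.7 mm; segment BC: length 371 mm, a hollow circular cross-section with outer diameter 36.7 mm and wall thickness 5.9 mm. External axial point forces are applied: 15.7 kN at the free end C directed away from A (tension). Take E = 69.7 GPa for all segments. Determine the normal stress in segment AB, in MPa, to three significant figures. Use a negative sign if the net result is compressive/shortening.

40.1 MPa

Internal axial forces (sectioning from the free end, tension +): N_BC = 15.7 kN, N_AB = 15.7 kN.
A_AB = 391.9 mm².
σ_AB = N_AB/A_AB = 15700/391.9 = 40.06 MPa.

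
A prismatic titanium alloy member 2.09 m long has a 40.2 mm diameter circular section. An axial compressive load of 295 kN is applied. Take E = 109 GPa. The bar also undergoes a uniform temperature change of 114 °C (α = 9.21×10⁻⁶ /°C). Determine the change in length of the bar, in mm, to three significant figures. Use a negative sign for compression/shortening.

-2.26 mm

A = 1269 mm².
δ_mech = NL/(AE) = -295000·2090/(1269·109000) = -4.457 mm.
δ_thermal = αLΔT = 9.21e-6·2090·114 = 2.194 mm.
δ = δ_mech + δ_thermal = -2.262 mm.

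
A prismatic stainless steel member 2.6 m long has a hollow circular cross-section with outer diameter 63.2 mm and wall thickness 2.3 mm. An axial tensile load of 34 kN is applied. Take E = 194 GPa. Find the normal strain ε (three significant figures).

A = 440 mm².
σ = N/A = 77.27 MPa; ε = σ/E = 77.27/194000 = 3.983e-04.

3.98e-04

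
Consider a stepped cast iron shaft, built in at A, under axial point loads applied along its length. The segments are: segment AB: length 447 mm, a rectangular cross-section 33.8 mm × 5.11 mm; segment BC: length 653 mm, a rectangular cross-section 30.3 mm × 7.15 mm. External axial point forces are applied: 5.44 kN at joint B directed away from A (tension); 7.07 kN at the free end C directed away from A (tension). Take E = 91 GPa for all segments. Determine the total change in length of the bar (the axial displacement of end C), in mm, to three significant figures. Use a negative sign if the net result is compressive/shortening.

Internal axial forces (sectioning from the free end, tension +): N_BC = 7.07 kN, N_AB = 12.51 kN.
A_AB = 172.7 mm².
A_BC = 216.6 mm².
δ_AB = 12510·447/(172.7·91000) = 0.3558 mm
δ_BC = 7070·653/(216.6·91000) = 0.2342 mm
δ = Σδ_i = 0.59 mm.

0.590 mm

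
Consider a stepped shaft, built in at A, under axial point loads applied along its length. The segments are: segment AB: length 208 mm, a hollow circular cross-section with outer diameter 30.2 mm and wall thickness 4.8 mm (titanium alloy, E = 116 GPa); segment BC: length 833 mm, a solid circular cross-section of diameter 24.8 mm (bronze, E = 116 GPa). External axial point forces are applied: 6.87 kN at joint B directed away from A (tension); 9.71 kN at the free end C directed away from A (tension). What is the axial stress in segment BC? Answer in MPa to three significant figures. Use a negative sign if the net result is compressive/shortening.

20.1 MPa

Internal axial forces (sectioning from the free end, tension +): N_BC = 9.71 kN, N_AB = 16.58 kN.
A_BC = 483.1 mm².
σ_BC = N_BC/A_BC = 9710/483.1 = 20.1 MPa.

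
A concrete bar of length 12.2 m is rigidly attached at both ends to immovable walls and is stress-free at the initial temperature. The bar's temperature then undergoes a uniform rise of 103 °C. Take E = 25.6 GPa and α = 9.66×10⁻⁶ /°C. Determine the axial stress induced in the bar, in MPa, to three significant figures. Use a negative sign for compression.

-25.5 MPa

Free thermal expansion αLΔT = 9.66e-6 · 12200 · 103 = 12.14 mm.
The walls impose strain ε = −(12.14)/12200 = -9.9498e-04; σ = Eε = 25600 · -9.9498e-04 = -25.47 MPa.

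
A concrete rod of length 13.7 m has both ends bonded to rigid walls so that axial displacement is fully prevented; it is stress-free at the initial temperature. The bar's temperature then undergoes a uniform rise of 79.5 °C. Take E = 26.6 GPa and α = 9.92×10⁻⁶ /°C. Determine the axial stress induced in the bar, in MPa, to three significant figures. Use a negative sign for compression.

Free thermal expansion αLΔT = 9.92e-6 · 13700 · 79.5 = 10.8 mm.
The walls impose strain ε = −(10.8)/13700 = -7.8864e-04; σ = Eε = 26600 · -7.8864e-04 = -20.98 MPa.

-21.0 MPa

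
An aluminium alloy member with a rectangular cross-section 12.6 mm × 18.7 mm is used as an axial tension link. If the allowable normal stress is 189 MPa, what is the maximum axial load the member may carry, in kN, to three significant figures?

A = 235.6 mm².
P_max = σ_allow · A = 189 · 235.6 = 44530 N = 44.53 kN.

44.5 kN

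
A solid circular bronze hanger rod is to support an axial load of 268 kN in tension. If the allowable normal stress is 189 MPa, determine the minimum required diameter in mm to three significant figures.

42.5 mm

Required area A ≥ P/σ_allow = 268000/189 = 1418 mm².
For a solid circular section, d ≥ √(4A/π) = 42.49 mm.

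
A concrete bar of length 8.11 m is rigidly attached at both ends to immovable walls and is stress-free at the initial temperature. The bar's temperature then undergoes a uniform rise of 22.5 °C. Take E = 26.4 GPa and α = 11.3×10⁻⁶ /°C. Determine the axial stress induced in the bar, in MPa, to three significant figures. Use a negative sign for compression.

-6.71 MPa

Free thermal expansion αLΔT = 11.3e-6 · 8110 · 22.5 = 2.062 mm.
The walls impose strain ε = −(2.062)/8110 = -2.5425e-04; σ = Eε = 26400 · -2.5425e-04 = -6.712 MPa.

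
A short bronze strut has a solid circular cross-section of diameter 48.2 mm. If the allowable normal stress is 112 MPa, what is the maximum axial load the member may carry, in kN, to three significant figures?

A = 1825 mm².
P_max = σ_allow · A = 112 · 1825 = 204400 N = 204.4 kN.

204 kN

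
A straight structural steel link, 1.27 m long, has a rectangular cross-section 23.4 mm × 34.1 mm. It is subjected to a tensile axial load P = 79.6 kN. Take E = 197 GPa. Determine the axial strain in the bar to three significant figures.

5.06e-04

A = 797.9 mm².
σ = N/A = 99.76 MPa; ε = σ/E = 99.76/197000 = 5.064e-04.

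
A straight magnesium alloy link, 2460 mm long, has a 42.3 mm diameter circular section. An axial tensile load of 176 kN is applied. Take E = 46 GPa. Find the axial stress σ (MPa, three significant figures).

125 MPa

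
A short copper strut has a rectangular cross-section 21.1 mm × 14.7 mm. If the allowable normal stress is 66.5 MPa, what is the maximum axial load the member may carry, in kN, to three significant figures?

20.6 kN

A = 310.2 mm².
P_max = σ_allow · A = 66.5 · 310.2 = 20630 N = 20.63 kN.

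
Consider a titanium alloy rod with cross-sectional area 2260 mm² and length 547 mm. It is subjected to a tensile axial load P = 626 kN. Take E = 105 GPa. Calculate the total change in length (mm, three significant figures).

δ_mech = NL/(AE) = 626000·547/(2260·105000) = 1.443 mm.

1.44 mm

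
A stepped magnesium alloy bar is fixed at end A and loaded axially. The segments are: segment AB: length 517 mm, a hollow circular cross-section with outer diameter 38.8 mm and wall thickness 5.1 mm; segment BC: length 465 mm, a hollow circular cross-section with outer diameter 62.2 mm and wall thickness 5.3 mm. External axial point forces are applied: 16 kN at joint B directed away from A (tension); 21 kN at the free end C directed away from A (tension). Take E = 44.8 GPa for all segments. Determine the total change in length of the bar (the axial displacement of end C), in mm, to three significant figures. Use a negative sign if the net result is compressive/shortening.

1.02 mm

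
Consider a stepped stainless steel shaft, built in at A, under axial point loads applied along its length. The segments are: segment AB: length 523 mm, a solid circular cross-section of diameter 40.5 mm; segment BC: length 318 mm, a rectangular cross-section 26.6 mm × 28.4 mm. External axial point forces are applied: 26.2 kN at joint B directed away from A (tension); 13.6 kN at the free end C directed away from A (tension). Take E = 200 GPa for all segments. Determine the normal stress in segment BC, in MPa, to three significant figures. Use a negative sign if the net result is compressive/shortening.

18.0 MPa

Internal axial forces (sectioning from the free end, tension +): N_BC = 13.6 kN, N_AB = 39.8 kN.
A_BC = 755.4 mm².
σ_BC = N_BC/A_BC = 13600/755.4 = 18 MPa.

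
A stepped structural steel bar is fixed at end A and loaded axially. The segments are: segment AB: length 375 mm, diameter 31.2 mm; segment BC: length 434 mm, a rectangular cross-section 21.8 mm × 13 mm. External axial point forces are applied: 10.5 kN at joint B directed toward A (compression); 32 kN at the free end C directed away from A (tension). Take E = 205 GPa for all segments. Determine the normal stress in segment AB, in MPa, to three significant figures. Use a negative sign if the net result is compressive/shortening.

Internal axial forces (sectioning from the free end, tension +): N_BC = 32 kN, N_AB = 21.5 kN.
A_AB = 764.5 mm².
σ_AB = N_AB/A_AB = 21500/764.5 = 28.12 MPa.

28.1 MPa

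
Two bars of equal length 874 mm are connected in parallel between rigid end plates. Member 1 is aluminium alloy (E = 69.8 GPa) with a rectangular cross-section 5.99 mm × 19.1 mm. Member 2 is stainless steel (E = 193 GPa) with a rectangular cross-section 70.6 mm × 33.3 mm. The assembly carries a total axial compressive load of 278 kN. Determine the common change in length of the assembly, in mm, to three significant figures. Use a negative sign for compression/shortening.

-0.526 mm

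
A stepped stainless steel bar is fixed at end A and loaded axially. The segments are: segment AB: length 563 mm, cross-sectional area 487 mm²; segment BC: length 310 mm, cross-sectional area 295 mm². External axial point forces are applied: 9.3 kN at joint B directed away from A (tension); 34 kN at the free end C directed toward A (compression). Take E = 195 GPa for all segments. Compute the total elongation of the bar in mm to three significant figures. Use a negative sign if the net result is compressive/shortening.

Internal axial forces (sectioning from the free end, tension +): N_BC = -34 kN, N_AB = -24.7 kN.
δ_AB = -24700·563/(487·195000) = -0.1464 mm
δ_BC = -34000·310/(295·195000) = -0.1832 mm
δ = Σδ_i = -0.3297 mm.

-0.330 mm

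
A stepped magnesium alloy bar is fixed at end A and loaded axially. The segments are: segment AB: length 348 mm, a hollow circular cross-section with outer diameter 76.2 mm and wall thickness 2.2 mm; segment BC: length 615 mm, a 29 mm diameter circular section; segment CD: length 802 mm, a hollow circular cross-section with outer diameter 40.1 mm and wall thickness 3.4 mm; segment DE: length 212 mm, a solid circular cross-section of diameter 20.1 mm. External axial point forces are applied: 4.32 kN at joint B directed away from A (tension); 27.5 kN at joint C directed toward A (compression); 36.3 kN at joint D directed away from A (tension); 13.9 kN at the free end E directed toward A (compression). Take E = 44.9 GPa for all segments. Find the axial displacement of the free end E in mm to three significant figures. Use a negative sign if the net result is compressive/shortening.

0.696 mm

Internal axial forces (sectioning from the free end, tension +): N_DE = -13.9 kN, N_CD = 22.4 kN, N_BC = -5.1 kN, N_AB = -0.78 kN.
A_AB = 511.5 mm².
A_BC = 660.5 mm².
A_CD = 392 mm².
A_DE = 317.3 mm².
δ_AB = -780·348/(511.5·44900) = -0.01182 mm
δ_BC = -5100·615/(660.5·44900) = -0.1058 mm
δ_CD = 22400·802/(392·44900) = 1.021 mm
δ_DE = -13900·212/(317.3·44900) = -0.2068 mm
δ = Σδ_i = 0.6962 mm.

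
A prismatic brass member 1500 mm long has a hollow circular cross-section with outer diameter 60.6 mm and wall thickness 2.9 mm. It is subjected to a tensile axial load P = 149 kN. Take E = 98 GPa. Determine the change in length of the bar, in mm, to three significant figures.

A = 525.7 mm².
δ_mech = NL/(AE) = 149000·1500/(525.7·98000) = 4.338 mm.

4.34 mm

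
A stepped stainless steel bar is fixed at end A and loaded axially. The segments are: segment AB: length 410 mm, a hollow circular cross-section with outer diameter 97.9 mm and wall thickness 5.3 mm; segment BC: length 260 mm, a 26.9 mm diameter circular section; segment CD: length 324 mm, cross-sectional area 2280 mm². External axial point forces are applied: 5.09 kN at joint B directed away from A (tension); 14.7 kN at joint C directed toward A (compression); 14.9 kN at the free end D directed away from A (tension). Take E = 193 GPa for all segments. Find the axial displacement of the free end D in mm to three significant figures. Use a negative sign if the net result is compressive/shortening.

Internal axial forces (sectioning from the free end, tension +): N_CD = 14.9 kN, N_BC = 0.2 kN, N_AB = 5.29 kN.
A_AB = 1542 mm².
A_BC = 568.3 mm².
δ_AB = 5290·410/(1542·193000) = 0.007289 mm
δ_BC = 200·260/(568.3·193000) = 0.0004741 mm
δ_CD = 14900·324/(2280·193000) = 0.01097 mm
δ = Σδ_i = 0.01873 mm.

0.0187 mm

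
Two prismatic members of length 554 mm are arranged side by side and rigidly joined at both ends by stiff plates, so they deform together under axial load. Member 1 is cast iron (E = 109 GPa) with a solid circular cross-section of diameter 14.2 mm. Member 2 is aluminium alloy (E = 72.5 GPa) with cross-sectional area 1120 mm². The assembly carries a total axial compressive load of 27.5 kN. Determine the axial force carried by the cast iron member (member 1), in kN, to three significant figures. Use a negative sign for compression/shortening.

-4.82 kN

A_1 = 158.4 mm².
Equal strain + equilibrium ⇒ each member carries load in proportion to AE: A₁E₁ = 17260000 N, A₂E₂ = 81200000 N, ΣAE = 98460000 N.
F₁ = P·A₁E₁/ΣAE = -27500·17260000/98460000 = -4821 N.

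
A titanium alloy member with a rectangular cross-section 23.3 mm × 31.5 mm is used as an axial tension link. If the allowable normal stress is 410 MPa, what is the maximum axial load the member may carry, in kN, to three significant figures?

A = 734 mm².
P_max = σ_allow · A = 410 · 734 = 300900 N = 300.9 kN.

301 kN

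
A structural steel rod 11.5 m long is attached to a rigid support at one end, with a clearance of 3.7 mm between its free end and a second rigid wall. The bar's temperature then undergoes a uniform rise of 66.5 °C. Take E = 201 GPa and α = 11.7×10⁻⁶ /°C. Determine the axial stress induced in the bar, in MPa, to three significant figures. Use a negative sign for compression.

-91.7 MPa

Free thermal expansion αLΔT = 11.7e-6 · 11500 · 66.5 = 8.948 mm.
The walls engage after the gap closes; constrained expansion = 8.948 − 3.7 = 5.248 mm.
The walls impose strain ε = −(5.248)/11500 = -4.5631e-04; σ = Eε = 201000 · -4.5631e-04 = -91.72 MPa.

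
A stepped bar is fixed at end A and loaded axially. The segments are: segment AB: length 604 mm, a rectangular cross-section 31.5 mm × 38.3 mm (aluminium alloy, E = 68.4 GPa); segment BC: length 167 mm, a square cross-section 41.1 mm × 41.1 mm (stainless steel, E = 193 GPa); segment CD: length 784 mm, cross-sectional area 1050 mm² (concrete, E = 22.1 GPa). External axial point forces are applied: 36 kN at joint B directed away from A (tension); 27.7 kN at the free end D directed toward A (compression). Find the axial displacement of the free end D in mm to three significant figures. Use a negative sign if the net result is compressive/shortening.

-0.889 mm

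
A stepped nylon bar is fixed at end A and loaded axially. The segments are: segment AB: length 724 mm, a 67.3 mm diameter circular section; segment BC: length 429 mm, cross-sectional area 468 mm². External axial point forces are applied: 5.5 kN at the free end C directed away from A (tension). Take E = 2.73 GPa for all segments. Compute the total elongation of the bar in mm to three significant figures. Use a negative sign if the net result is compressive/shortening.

2.26 mm

Internal axial forces (sectioning from the free end, tension +): N_BC = 5.5 kN, N_AB = 5.5 kN.
A_AB = 3557 mm².
δ_AB = 5500·724/(3557·2730) = 0.41 mm
δ_BC = 5500·429/(468·2730) = 1.847 mm
δ = Σδ_i = 2.257 mm.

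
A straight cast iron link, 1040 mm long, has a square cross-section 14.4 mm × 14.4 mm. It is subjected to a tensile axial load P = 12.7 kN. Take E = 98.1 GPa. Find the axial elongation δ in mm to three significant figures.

A = 207.4 mm².
δ_mech = NL/(AE) = 12700·1040/(207.4·98100) = 0.6493 mm.

0.649 mm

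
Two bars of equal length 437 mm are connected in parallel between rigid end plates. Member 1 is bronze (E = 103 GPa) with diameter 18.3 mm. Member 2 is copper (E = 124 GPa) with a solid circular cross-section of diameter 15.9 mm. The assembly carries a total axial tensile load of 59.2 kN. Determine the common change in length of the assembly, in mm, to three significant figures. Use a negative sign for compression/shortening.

A_1 = 263 mm².
A_2 = 198.6 mm².
Equal strain + equilibrium ⇒ each member carries load in proportion to AE: A₁E₁ = 27090000 N, A₂E₂ = 24620000 N, ΣAE = 51710000 N.
δ = PL/ΣAE = 59200·437/51710000 = 0.5003 mm.

0.500 mm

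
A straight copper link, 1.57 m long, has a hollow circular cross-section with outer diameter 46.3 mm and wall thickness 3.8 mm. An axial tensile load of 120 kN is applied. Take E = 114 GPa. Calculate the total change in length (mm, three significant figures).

3.26 mm

A = 507.4 mm².
δ_mech = NL/(AE) = 120000·1570/(507.4·114000) = 3.257 mm.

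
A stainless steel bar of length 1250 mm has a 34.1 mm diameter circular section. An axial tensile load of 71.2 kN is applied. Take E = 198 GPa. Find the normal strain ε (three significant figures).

A = 913.3 mm².
σ = N/A = 77.96 MPa; ε = σ/E = 77.96/198000 = 3.937e-04.

3.94e-04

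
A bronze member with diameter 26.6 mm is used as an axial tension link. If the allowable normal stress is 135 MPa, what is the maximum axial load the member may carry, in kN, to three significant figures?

75.0 kN

A = 555.7 mm².
P_max = σ_allow · A = 135 · 555.7 = 75020 N = 75.02 kN.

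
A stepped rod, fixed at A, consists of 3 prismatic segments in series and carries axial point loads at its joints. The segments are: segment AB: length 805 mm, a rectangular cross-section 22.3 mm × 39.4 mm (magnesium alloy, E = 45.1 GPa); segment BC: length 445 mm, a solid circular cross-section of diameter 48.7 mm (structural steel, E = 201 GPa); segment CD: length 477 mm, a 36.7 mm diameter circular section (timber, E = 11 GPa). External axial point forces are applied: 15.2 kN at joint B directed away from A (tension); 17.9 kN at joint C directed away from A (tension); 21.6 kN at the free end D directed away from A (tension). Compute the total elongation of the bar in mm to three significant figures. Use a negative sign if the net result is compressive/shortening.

2.04 mm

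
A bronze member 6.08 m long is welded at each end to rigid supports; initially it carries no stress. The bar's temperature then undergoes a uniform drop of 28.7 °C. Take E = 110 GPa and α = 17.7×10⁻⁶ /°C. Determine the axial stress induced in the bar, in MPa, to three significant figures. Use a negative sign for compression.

55.9 MPa

Free thermal expansion αLΔT = 17.7e-6 · 6080 · -28.7 = -3.089 mm.
The walls impose strain ε = −(-3.089)/6080 = 5.0799e-04; σ = Eε = 110000 · 5.0799e-04 = 55.88 MPa.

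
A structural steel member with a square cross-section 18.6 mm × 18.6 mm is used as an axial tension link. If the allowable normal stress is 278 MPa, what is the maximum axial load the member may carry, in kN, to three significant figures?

96.2 kN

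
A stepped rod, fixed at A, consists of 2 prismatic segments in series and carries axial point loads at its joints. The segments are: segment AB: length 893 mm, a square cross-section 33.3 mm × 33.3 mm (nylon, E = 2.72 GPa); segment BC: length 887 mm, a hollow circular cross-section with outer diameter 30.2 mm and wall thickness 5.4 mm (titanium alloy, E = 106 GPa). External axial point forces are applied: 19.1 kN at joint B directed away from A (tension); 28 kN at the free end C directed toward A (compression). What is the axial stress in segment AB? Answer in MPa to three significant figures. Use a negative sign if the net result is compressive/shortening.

-8.03 MPa

Internal axial forces (sectioning from the free end, tension +): N_BC = -28 kN, N_AB = -8.9 kN.
A_AB = 1109 mm².
σ_AB = N_AB/A_AB = -8900/1109 = -8.026 MPa.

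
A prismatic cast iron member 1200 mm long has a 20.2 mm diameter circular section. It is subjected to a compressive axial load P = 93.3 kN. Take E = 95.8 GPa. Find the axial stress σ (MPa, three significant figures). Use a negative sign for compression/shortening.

-291 MPa

A = 320.5 mm².
σ = N/A = -93300/320.5 = -291.1 MPa.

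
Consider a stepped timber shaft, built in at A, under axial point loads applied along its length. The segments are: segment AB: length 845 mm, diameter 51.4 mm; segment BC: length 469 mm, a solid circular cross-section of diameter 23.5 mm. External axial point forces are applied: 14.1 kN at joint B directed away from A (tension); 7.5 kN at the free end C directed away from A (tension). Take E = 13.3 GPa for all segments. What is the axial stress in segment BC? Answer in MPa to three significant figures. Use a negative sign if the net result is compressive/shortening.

Internal axial forces (sectioning from the free end, tension +): N_BC = 7.5 kN, N_AB = 21.6 kN.
A_BC = 433.7 mm².
σ_BC = N_BC/A_BC = 7500/433.7 = 17.29 MPa.

17.3 MPa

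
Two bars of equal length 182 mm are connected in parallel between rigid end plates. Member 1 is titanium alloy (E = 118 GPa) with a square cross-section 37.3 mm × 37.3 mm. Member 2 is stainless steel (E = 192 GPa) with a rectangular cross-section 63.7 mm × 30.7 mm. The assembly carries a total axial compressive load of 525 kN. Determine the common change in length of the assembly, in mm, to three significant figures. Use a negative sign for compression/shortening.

-0.177 mm

A_1 = 1391 mm².
A_2 = 1956 mm².
Equal strain + equilibrium ⇒ each member carries load in proportion to AE: A₁E₁ = 164200000 N, A₂E₂ = 375500000 N, ΣAE = 539600000 N.
δ = PL/ΣAE = -525000·182/539600000 = -0.1771 mm.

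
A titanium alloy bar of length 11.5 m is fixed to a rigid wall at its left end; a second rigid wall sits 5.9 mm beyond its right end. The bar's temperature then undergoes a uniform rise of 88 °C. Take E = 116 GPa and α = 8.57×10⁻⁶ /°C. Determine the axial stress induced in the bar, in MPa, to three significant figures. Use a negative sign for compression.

Free thermal expansion αLΔT = 8.57e-6 · 11500 · 88 = 8.673 mm.
The walls engage after the gap closes; constrained expansion = 8.673 − 5.9 = 2.773 mm.
The walls impose strain ε = −(2.773)/11500 = -2.4112e-04; σ = Eε = 116000 · -2.4112e-04 = -27.97 MPa.

-28.0 MPa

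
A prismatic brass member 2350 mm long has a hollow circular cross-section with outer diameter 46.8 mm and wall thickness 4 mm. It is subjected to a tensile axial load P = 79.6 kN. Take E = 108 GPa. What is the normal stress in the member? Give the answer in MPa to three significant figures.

A = 537.8 mm².
σ = N/A = 79600/537.8 = 148 MPa.

148 MPa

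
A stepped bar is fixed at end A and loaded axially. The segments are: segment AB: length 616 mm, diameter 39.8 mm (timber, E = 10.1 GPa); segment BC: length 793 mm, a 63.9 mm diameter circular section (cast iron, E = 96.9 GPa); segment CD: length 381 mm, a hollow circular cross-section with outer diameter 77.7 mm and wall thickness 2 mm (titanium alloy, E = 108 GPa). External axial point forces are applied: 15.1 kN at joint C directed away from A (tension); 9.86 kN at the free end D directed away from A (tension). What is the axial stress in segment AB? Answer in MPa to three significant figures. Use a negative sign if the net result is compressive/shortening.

20.1 MPa

Internal axial forces (sectioning from the free end, tension +): N_CD = 9.86 kN, N_BC = 24.96 kN, N_AB = 24.96 kN.
A_AB = 1244 mm².
σ_AB = N_AB/A_AB = 24960/1244 = 20.06 MPa.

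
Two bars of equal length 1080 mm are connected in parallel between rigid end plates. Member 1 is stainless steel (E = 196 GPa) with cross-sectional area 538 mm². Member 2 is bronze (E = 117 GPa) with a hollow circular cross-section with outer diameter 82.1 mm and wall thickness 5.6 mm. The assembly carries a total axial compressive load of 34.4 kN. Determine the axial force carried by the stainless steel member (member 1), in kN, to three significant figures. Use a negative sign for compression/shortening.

A_2 = 1346 mm².
Equal strain + equilibrium ⇒ each member carries load in proportion to AE: A₁E₁ = 105400000 N, A₂E₂ = 157500000 N, ΣAE = 262900000 N.
F₁ = P·A₁E₁/ΣAE = -34400·105400000/262900000 = -13800 N.

-13.8 kN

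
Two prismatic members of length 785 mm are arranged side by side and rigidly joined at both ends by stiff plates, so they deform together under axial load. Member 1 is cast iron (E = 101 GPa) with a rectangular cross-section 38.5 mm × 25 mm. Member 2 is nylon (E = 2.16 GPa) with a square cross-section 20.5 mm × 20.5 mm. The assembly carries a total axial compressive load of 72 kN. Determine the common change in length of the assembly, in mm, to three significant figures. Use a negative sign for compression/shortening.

A_1 = 962.5 mm².
A_2 = 420.2 mm².
Equal strain + equilibrium ⇒ each member carries load in proportion to AE: A₁E₁ = 97210000 N, A₂E₂ = 907700 N, ΣAE = 98120000 N.
δ = PL/ΣAE = -72000·785/98120000 = -0.576 mm.

-0.576 mm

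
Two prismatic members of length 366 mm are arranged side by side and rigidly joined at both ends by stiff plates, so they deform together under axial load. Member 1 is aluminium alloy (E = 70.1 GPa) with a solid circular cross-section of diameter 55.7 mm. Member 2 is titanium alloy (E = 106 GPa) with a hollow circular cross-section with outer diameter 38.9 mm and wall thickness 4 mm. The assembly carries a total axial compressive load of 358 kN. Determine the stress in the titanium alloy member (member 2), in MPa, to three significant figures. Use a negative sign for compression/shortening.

A_1 = 2437 mm².
A_2 = 438.6 mm².
Equal strain + equilibrium ⇒ each member carries load in proportion to AE: A₁E₁ = 170800000 N, A₂E₂ = 46490000 N, ΣAE = 217300000 N.
σ₂ = P·E₂/ΣAE = -358000·106000/217300000 = -174.6 MPa.

-175 MPa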